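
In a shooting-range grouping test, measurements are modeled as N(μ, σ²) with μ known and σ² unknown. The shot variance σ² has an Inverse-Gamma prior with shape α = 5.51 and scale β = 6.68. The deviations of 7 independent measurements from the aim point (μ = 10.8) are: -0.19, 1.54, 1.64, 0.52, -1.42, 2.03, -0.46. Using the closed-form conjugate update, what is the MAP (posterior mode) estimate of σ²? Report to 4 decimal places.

1.2526

With known mean μ and an Inverse-Gamma(α, β) prior on σ², the Normal likelihood is conjugate: posterior is Inv-Gamma(α + n/2, β + Σ(xᵢ−μ)²/2).
Σ(xᵢ−μ)² = (-0.19)² + (1.54)² + (1.64)² + (0.52)² + (-1.42)² + (2.03)² + (-0.46)² = 11.7166.
Posterior: Inv-Gamma(5.51 + 7/2, 6.68 + 11.7166/2) = Inv-Gamma(9.01, 12.53830).
Mode = β/(α+1) = 12.53830/10.01 = 1.2526.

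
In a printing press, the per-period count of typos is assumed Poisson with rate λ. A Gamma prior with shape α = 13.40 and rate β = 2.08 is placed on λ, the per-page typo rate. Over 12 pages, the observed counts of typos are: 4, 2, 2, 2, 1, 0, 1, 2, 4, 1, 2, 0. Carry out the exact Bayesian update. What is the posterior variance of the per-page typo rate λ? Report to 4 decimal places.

0.1735

With a Gamma(shape α, rate β) prior, the Poisson likelihood is conjugate: the posterior is Gamma(α + ΣXᵢ, β + n).
Sum of counts S = 21 over n = 12 pages.
Posterior: Gamma(α+S, β+n) = Gamma(13.40+21, 2.08+12) = Gamma(34.40, 14.08).
Var = α/β² = 34.40/14.08² = 0.1735.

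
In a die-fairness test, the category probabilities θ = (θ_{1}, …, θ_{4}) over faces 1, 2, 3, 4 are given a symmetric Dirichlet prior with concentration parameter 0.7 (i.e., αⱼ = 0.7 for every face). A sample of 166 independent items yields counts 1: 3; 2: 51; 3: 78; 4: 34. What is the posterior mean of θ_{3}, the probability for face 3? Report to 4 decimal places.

0.4662

The Dirichlet prior is conjugate to the Multinomial likelihood: each posterior αⱼ = prior αⱼ + observed count nⱼ.
Posterior concentration: (3.7, 51.7, 78.7, 34.7), total = 168.8.
E[θ_{3}|data] = α_{3}/Σα = 78.7/168.8 = 0.4662.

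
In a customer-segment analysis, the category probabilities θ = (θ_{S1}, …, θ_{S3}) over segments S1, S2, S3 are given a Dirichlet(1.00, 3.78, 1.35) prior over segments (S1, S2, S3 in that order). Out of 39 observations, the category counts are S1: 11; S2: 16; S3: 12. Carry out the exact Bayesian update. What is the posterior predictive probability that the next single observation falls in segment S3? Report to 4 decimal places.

0.2958

The Dirichlet prior is conjugate to the Multinomial likelihood: each posterior αⱼ = prior αⱼ + observed count nⱼ.
Posterior concentration: (12.00, 19.78, 13.35), total = 45.13.
P(next = S3 | data) = α_{S3}/Σα = 0.2958.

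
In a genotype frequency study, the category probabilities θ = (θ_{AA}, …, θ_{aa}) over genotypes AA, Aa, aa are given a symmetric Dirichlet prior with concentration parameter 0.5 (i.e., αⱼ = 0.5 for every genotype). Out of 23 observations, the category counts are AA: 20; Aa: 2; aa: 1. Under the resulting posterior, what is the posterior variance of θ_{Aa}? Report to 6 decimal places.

The Dirichlet prior is conjugate to the Multinomial likelihood: each posterior αⱼ = prior αⱼ + observed count nⱼ.
Posterior concentration: (20.5, 2.5, 1.5), total = 24.5.
Var[θ_j] = α_j(Σα−α_j)/((Σα)²(Σα+1)) = 2.5·22.0/(24.5²·25.5) = 0.003593.

0.003593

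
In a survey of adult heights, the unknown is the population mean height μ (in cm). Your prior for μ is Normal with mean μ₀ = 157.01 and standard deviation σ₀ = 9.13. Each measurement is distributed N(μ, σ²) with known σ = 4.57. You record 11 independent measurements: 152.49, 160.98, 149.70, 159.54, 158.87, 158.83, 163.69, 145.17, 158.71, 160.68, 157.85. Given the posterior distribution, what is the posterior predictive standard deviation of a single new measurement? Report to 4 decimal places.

For Normal data with known variance σ², a Normal(μ₀, σ₀²) prior on μ is conjugate. Posterior precision = 1/σ₀² + n/σ²; posterior mean is the precision-weighted average of μ₀ and x̄.
σ₀² = 9.13² = 83.3569, σ² = 4.57² = 20.8849; σ² + n·σ₀² = 20.8849 + 11·83.3569 = 937.8108.
Posterior precision = 1/σ₀² + n/σ² = 1/83.3569 + 11/20.8849 = (σ² + n·σ₀²)/(σ₀²σ²) = 937.8108/(83.3569·20.8849); posterior variance σₙ² = σ₀²σ²/(σ² + n·σ₀²) = 83.3569·20.8849/937.8108 = 1.856345.
Predictive variance for one new observation = σₙ² + σ² = 83.3569·20.8849/937.8108 + 20.8849 = σ²·(σ₀² + 937.8108)/937.8108 = 20.8849·1021.1677/937.8108 = 22.741245; SD = √(20.8849·1021.1677/937.8108) = 4.7688.

4.7688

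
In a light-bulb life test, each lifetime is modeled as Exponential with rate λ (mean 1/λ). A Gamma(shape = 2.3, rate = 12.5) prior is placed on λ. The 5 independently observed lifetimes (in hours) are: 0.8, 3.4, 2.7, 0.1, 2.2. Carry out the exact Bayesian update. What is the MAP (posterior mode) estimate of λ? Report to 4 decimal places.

With a Gamma(shape α, rate β) prior on the exponential rate λ, the posterior after n observations with total T = Σxᵢ is Gamma(α+n, β+T).
Sum of observations T = 9.2 hours; n = 5.
Posterior: Gamma(2.3+5, 12.5+9.2) = Gamma(7.3, 21.7).
Mode = (α−1)/β = 0.2903.

0.2903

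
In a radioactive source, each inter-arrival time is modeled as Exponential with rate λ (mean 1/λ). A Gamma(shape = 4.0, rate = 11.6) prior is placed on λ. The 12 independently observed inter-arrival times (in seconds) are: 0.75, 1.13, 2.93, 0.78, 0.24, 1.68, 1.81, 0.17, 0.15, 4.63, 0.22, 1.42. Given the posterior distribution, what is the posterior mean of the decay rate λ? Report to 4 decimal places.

0.5816

With a Gamma(shape α, rate β) prior on the exponential rate λ, the posterior after n observations with total T = Σxᵢ is Gamma(α+n, β+T).
Sum of observations T = 15.91 seconds; n = 12.
Posterior: Gamma(4.0+12, 11.6+15.91) = Gamma(16.0, 27.51).
Posterior mean of λ = α/β = 16.0/27.51 = 0.5816.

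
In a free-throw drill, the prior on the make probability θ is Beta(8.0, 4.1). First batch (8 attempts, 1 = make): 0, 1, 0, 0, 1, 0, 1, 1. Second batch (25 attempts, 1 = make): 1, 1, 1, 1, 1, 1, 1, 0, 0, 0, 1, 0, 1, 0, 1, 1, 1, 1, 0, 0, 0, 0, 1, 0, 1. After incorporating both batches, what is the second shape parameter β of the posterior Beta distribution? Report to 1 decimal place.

The Beta prior is conjugate to a Binomial/Bernoulli likelihood; the update adds successes to α and failures to β.
After batch 1: Beta(8.0+4, 4.1+4) = Beta(12.0, 8.1).
After batch 2: Beta(12.0+15, 8.1+10) = Beta(27.0, 18.1).
Posterior β = 18.1.

18.1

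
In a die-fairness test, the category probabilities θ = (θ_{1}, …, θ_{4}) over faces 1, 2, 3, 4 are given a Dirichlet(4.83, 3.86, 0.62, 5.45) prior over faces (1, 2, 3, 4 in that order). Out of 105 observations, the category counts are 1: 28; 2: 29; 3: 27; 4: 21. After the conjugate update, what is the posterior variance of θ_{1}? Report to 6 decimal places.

The Dirichlet prior is conjugate to the Multinomial likelihood: each posterior αⱼ = prior αⱼ + observed count nⱼ.
Posterior concentration: (32.83, 32.86, 27.62, 26.45), total = 119.76.
Var[θ_j] = α_j(Σα−α_j)/((Σα)²(Σα+1)) = 32.83·86.93/(119.76²·120.76) = 0.001648.

0.001648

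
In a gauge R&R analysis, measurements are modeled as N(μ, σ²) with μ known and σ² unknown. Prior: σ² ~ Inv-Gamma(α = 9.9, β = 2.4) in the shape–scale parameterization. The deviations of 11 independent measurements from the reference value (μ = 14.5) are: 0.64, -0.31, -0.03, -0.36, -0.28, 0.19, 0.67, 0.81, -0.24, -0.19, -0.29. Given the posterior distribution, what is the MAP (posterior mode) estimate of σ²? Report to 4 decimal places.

0.2083

With known mean μ and an Inverse-Gamma(α, β) prior on σ², the Normal likelihood is conjugate: posterior is Inv-Gamma(α + n/2, β + Σ(xᵢ−μ)²/2).
Σ(xᵢ−μ)² = (0.64)² + (-0.31)² + (-0.03)² + (-0.36)² + (-0.28)² + (0.19)² + (0.67)² + (0.81)² + (-0.24)² + (-0.19)² + (-0.29)² = 2.0335.
Posterior: Inv-Gamma(9.9 + 11/2, 2.4 + 2.0335/2) = Inv-Gamma(15.40, 3.41675).
Mode = β/(α+1) = 3.41675/16.40 = 0.2083.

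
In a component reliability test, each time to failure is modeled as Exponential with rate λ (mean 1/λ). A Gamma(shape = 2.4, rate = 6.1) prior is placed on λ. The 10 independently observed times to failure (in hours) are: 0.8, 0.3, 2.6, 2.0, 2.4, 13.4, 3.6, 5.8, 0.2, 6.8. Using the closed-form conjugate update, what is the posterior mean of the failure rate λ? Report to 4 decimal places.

With a Gamma(shape α, rate β) prior on the exponential rate λ, the posterior after n observations with total T = Σxᵢ is Gamma(α+n, β+T).
Sum of observations T = 37.9 hours; n = 10.
Posterior: Gamma(2.4+10, 6.1+37.9) = Gamma(12.4, 44.0).
Posterior mean of λ = α/β = 12.4/44.0 = 0.2818.

0.2818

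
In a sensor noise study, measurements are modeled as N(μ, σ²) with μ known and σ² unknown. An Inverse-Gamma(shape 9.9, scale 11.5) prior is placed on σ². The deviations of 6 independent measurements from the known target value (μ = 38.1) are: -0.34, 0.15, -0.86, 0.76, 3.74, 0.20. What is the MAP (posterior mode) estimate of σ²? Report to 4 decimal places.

1.3843

With known mean μ and an Inverse-Gamma(α, β) prior on σ², the Normal likelihood is conjugate: posterior is Inv-Gamma(α + n/2, β + Σ(xᵢ−μ)²/2).
Σ(xᵢ−μ)² = (-0.34)² + (0.15)² + (-0.86)² + (0.76)² + (3.74)² + (0.20)² = 15.4829.
Posterior: Inv-Gamma(9.9 + 6/2, 11.5 + 15.4829/2) = Inv-Gamma(12.90, 19.24145).
Mode = β/(α+1) = 19.24145/13.90 = 1.3843.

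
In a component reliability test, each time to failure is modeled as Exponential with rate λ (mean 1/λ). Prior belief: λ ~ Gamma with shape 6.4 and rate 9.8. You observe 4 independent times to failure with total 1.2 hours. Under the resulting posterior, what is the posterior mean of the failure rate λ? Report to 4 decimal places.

With a Gamma(shape α, rate β) prior on the exponential rate λ, the posterior after n observations with total T = Σxᵢ is Gamma(α+n, β+T).
Posterior: Gamma(6.4+4, 9.8+1.2) = Gamma(10.4, 11.0).
Posterior mean of λ = α/β = 10.4/11.0 = 0.9455.

0.9455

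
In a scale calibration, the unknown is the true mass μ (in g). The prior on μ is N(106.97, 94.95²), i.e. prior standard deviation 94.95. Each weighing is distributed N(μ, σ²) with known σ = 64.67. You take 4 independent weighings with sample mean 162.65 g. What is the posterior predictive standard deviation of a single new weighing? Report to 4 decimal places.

71.5479

For Normal data with known variance σ², a Normal(μ₀, σ₀²) prior on μ is conjugate. Posterior precision = 1/σ₀² + n/σ²; posterior mean is the precision-weighted average of μ₀ and x̄.
σ₀² = 94.95² = 9015.5025, σ² = 64.67² = 4182.2089; σ² + n·σ₀² = 4182.2089 + 4·9015.5025 = 40244.2189.
Posterior precision = 1/σ₀² + n/σ² = 1/9015.5025 + 4/4182.2089 = (σ² + n·σ₀²)/(σ₀²σ²) = 40244.2189/(9015.5025·4182.2089); posterior variance σₙ² = σ₀²σ²/(σ² + n·σ₀²) = 9015.5025·4182.2089/40244.2189 = 936.897667.
Predictive variance for one new observation = σₙ² + σ² = 9015.5025·4182.2089/40244.2189 + 4182.2089 = σ²·(σ₀² + 40244.2189)/40244.2189 = 4182.2089·49259.7214/40244.2189 = 5119.106567; SD = √(4182.2089·49259.7214/40244.2189) = 71.5479.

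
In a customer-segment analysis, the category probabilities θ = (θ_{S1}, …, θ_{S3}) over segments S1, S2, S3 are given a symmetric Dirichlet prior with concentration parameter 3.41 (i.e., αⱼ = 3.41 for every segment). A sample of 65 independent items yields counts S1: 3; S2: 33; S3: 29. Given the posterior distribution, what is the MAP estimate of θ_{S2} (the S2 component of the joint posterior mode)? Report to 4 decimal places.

0.4902

The Dirichlet prior is conjugate to the Multinomial likelihood: each posterior αⱼ = prior αⱼ + observed count nⱼ.
Posterior concentration: (6.41, 36.41, 32.41), total = 75.23.
Joint mode component: (α_{S2}−1)/(Σα−K) = 35.41/72.23 = 0.4902.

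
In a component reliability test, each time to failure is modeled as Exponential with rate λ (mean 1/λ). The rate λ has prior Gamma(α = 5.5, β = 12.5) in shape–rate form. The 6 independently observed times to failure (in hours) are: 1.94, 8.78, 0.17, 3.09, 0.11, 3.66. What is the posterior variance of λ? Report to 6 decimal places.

0.012567

With a Gamma(shape α, rate β) prior on the exponential rate λ, the posterior after n observations with total T = Σxᵢ is Gamma(α+n, β+T).
Sum of observations T = 17.75 hours; n = 6.
Posterior: Gamma(5.5+6, 12.5+17.75) = Gamma(11.5, 30.25).
Var = α/β² = 0.012567.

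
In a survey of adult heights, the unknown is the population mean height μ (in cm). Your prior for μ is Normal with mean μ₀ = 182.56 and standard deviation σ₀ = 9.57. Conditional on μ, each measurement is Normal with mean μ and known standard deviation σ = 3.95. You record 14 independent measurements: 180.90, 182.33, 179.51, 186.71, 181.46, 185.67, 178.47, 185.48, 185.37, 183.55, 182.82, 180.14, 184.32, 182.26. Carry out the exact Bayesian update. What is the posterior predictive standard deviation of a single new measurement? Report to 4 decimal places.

For Normal data with known variance σ², a Normal(μ₀, σ₀²) prior on μ is conjugate. Posterior precision = 1/σ₀² + n/σ²; posterior mean is the precision-weighted average of μ₀ and x̄.
σ₀² = 9.57² = 91.5849, σ² = 3.95² = 15.6025; σ² + n·σ₀² = 15.6025 + 14·91.5849 = 1297.7911.
Posterior precision = 1/σ₀² + n/σ² = 1/91.5849 + 14/15.6025 = (σ² + n·σ₀²)/(σ₀²σ²) = 1297.7911/(91.5849·15.6025); posterior variance σₙ² = σ₀²σ²/(σ² + n·σ₀²) = 91.5849·15.6025/1297.7911 = 1.101066.
Predictive variance for one new observation = σₙ² + σ² = 91.5849·15.6025/1297.7911 + 15.6025 = σ²·(σ₀² + 1297.7911)/1297.7911 = 15.6025·1389.376/1297.7911 = 16.703566; SD = √(15.6025·1389.376/1297.7911) = 4.0870.

4.0870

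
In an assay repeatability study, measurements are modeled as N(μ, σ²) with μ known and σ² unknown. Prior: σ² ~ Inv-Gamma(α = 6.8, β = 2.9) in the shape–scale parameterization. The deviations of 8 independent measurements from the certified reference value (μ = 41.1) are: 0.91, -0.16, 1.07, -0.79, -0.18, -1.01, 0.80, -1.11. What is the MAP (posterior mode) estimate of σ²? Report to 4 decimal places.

With known mean μ and an Inverse-Gamma(α, β) prior on σ², the Normal likelihood is conjugate: posterior is Inv-Gamma(α + n/2, β + Σ(xᵢ−μ)²/2).
Σ(xᵢ−μ)² = (0.91)² + (-0.16)² + (1.07)² + (-0.79)² + (-0.18)² + (-1.01)² + (0.80)² + (-1.11)² = 5.5473.
Posterior: Inv-Gamma(6.8 + 8/2, 2.9 + 5.5473/2) = Inv-Gamma(10.80, 5.67365).
Mode = β/(α+1) = 5.67365/11.80 = 0.4808.

0.4808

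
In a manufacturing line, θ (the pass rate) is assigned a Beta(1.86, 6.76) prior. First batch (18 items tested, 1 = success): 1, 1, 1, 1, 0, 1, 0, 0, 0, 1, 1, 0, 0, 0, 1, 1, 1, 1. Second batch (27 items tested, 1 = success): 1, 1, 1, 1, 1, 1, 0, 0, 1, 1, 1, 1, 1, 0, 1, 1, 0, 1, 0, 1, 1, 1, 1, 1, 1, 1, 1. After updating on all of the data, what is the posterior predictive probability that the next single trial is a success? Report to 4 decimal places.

The Beta prior is conjugate to a Binomial/Bernoulli likelihood; the update adds successes to α and failures to β.
After batch 1: Beta(1.86+11, 6.76+7) = Beta(12.86, 13.76).
After batch 2: Beta(12.86+22, 13.76+5) = Beta(34.86, 18.76).
For a single future Bernoulli trial, P(success | data) = α/(α+β) = 0.6501.

0.6501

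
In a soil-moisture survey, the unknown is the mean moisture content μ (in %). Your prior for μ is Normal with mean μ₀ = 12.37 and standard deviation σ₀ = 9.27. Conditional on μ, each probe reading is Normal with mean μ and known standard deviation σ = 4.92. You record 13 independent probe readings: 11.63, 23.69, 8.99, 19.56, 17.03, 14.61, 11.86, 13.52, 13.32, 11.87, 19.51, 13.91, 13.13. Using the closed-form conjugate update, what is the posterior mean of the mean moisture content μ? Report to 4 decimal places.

For Normal data with known variance σ², a Normal(μ₀, σ₀²) prior on μ is conjugate. Posterior precision = 1/σ₀² + n/σ²; posterior mean is the precision-weighted average of μ₀ and x̄.
Σxᵢ = 11.63 + 23.69 + 8.99 + 19.56 + 17.03 + 14.61 + 11.86 + 13.52 + 13.32 + 11.87 + 19.51 + 13.91 + 13.13 = 192.63, so n·x̄ = 192.63.
σ₀² = 9.27² = 85.9329, σ² = 4.92² = 24.2064; σ² + n·σ₀² = 24.2064 + 13·85.9329 = 1141.3341.
Posterior mean = (μ₀/σ₀² + n·x̄/σ²)/(1/σ₀² + n/σ²) = (σ²·μ₀ + σ₀²·n·x̄)/(σ² + n·σ₀²) = (24.2064·12.37 + 85.9329·192.63)/1141.3341 = 16852.687695/1141.3341 = 14.7658.

14.7658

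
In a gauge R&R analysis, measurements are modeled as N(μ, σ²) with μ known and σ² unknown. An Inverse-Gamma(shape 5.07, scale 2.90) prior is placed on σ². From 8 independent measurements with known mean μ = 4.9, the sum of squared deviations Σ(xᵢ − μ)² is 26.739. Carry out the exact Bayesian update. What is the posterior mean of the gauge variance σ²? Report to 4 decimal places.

With known mean μ and an Inverse-Gamma(α, β) prior on σ², the Normal likelihood is conjugate: posterior is Inv-Gamma(α + n/2, β + Σ(xᵢ−μ)²/2).
Posterior: Inv-Gamma(5.07 + 8/2, 2.90 + 26.739/2) = Inv-Gamma(9.07, 16.2695).
E[σ²|data] = β/(α−1) = 16.2695/8.07 = 2.0160.

2.0160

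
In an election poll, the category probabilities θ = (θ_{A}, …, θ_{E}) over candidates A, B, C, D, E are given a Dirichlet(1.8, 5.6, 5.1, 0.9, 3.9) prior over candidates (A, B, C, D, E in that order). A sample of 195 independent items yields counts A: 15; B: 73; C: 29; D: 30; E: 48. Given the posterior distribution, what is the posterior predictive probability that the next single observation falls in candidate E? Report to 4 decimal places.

0.2445

The Dirichlet prior is conjugate to the Multinomial likelihood: each posterior αⱼ = prior αⱼ + observed count nⱼ.
Posterior concentration: (16.8, 78.6, 34.1, 30.9, 51.9), total = 212.3.
P(next = E | data) = α_{E}/Σα = 0.2445.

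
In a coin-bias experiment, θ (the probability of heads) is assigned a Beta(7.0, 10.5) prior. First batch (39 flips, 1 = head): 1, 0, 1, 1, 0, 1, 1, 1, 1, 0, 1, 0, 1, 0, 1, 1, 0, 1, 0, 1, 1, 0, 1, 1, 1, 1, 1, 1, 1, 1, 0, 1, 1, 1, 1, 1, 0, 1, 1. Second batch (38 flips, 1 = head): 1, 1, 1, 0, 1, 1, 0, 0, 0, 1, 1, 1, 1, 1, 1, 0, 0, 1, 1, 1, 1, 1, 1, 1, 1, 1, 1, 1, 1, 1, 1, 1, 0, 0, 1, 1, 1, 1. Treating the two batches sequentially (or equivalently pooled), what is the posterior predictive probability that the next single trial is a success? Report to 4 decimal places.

0.6984

The Beta prior is conjugate to a Binomial/Bernoulli likelihood; the update adds successes to α and failures to β.
After batch 1: Beta(7.0+29, 10.5+10) = Beta(36.0, 20.5).
After batch 2: Beta(36.0+30, 20.5+8) = Beta(66.0, 28.5).
For a single future Bernoulli trial, P(success | data) = α/(α+β) = 0.6984.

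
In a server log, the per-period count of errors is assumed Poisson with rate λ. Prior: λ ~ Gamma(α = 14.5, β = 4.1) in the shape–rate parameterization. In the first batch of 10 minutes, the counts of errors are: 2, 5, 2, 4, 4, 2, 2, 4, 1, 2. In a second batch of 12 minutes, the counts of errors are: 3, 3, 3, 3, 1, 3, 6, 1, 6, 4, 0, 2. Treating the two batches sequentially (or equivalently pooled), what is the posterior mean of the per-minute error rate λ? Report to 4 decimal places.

With a Gamma(shape α, rate β) prior, the Poisson likelihood is conjugate: the posterior is Gamma(α + ΣXᵢ, β + n).
Batch 1: sum of counts S = 28 over n = 10 minutes.
After batch 1: Gamma(α+S, β+n) = Gamma(14.5+28, 4.1+10) = Gamma(42.5, 14.1).
Batch 2: sum of counts S = 35 over n = 12 minutes.
After batch 2: Gamma(α+S, β+n) = Gamma(42.5+35, 14.1+12) = Gamma(77.5, 26.1).
Posterior mean = α/β = 77.5/26.1 = 2.9693.

2.9693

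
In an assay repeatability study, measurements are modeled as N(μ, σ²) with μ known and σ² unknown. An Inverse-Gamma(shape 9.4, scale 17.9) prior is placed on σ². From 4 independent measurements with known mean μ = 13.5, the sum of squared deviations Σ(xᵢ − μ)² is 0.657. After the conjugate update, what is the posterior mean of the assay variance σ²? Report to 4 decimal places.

1.7527

With known mean μ and an Inverse-Gamma(α, β) prior on σ², the Normal likelihood is conjugate: posterior is Inv-Gamma(α + n/2, β + Σ(xᵢ−μ)²/2).
Posterior: Inv-Gamma(9.4 + 4/2, 17.9 + 0.657/2) = Inv-Gamma(11.40, 18.2285).
E[σ²|data] = β/(α−1) = 18.2285/10.40 = 1.7527.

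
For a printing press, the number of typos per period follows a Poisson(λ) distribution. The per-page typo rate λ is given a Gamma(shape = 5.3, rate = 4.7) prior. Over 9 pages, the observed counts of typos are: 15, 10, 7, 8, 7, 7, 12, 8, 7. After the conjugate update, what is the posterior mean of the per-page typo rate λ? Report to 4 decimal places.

6.2993

With a Gamma(shape α, rate β) prior, the Poisson likelihood is conjugate: the posterior is Gamma(α + ΣXᵢ, β + n).
Sum of counts S = 81 over n = 9 pages.
Posterior: Gamma(α+S, β+n) = Gamma(5.3+81, 4.7+9) = Gamma(86.3, 13.7).
Posterior mean = α/β = 86.3/13.7 = 6.2993.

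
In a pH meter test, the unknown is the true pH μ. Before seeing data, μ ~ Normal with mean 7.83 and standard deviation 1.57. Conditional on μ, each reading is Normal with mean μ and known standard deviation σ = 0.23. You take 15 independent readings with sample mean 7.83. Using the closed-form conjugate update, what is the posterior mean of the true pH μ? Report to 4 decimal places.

For Normal data with known variance σ², a Normal(μ₀, σ₀²) prior on μ is conjugate. Posterior precision = 1/σ₀² + n/σ²; posterior mean is the precision-weighted average of μ₀ and x̄.
n·x̄ = 15·7.83 = 117.45.
σ₀² = 1.57² = 2.4649, σ² = 0.23² = 0.0529; σ² + n·σ₀² = 0.0529 + 15·2.4649 = 37.0264.
Posterior mean = (μ₀/σ₀² + n·x̄/σ²)/(1/σ₀² + n/σ²) = (σ²·μ₀ + σ₀²·n·x̄)/(σ² + n·σ₀²) = (0.0529·7.83 + 2.4649·117.45)/37.0264 = 289.916712/37.0264 = 7.8300.

7.8300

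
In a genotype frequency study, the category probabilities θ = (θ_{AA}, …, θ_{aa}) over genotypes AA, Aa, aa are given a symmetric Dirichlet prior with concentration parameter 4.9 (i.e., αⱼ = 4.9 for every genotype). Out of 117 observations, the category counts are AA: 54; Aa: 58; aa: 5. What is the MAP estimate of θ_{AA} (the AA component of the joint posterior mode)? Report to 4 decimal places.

The Dirichlet prior is conjugate to the Multinomial likelihood: each posterior αⱼ = prior αⱼ + observed count nⱼ.
Posterior concentration: (58.9, 62.9, 9.9), total = 131.7.
Joint mode component: (α_{AA}−1)/(Σα−K) = 57.9/128.7 = 0.4499.

0.4499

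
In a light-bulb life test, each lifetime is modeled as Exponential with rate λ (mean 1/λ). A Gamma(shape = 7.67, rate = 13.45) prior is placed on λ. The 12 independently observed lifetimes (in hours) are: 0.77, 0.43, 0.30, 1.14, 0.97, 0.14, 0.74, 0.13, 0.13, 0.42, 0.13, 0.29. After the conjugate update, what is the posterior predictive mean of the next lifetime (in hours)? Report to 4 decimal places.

1.0198

With a Gamma(shape α, rate β) prior on the exponential rate λ, the posterior after n observations with total T = Σxᵢ is Gamma(α+n, β+T).
Sum of observations T = 5.59 hours; n = 12.
Posterior: Gamma(7.67+12, 13.45+5.59) = Gamma(19.67, 19.04).
The predictive distribution for the next observation is Lomax; its mean is β/(α−1) = 19.04/18.67 = 1.0198.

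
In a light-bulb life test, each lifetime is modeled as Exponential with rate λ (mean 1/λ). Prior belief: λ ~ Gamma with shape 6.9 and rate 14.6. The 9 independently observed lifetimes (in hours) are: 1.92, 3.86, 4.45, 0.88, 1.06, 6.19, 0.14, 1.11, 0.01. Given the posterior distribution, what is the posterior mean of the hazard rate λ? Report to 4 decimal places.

With a Gamma(shape α, rate β) prior on the exponential rate λ, the posterior after n observations with total T = Σxᵢ is Gamma(α+n, β+T).
Sum of observations T = 19.62 hours; n = 9.
Posterior: Gamma(6.9+9, 14.6+19.62) = Gamma(15.9, 34.22).
Posterior mean of λ = α/β = 15.9/34.22 = 0.4646.

0.4646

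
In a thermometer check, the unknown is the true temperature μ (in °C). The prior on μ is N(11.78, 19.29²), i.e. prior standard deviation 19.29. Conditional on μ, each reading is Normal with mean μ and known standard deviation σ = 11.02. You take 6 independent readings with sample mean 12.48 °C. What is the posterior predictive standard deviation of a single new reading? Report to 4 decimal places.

11.8590

For Normal data with known variance σ², a Normal(μ₀, σ₀²) prior on μ is conjugate. Posterior precision = 1/σ₀² + n/σ²; posterior mean is the precision-weighted average of μ₀ and x̄.
σ₀² = 19.29² = 372.1041, σ² = 11.02² = 121.4404; σ² + n·σ₀² = 121.4404 + 6·372.1041 = 2354.065.
Posterior precision = 1/σ₀² + n/σ² = 1/372.1041 + 6/121.4404 = (σ² + n·σ₀²)/(σ₀²σ²) = 2354.065/(372.1041·121.4404); posterior variance σₙ² = σ₀²σ²/(σ² + n·σ₀²) = 372.1041·121.4404/2354.065 = 19.195932.
Predictive variance for one new observation = σₙ² + σ² = 372.1041·121.4404/2354.065 + 121.4404 = σ²·(σ₀² + 2354.065)/2354.065 = 121.4404·2726.1691/2354.065 = 140.636332; SD = √(121.4404·2726.1691/2354.065) = 11.8590.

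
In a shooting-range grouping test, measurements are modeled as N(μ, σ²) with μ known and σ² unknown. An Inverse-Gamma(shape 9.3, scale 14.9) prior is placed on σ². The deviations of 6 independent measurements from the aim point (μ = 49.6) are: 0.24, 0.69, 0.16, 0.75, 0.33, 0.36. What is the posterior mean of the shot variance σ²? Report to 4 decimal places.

1.3788

With known mean μ and an Inverse-Gamma(α, β) prior on σ², the Normal likelihood is conjugate: posterior is Inv-Gamma(α + n/2, β + Σ(xᵢ−μ)²/2).
Σ(xᵢ−μ)² = (0.24)² + (0.69)² + (0.16)² + (0.75)² + (0.33)² + (0.36)² = 1.3603.
Posterior: Inv-Gamma(9.3 + 6/2, 14.9 + 1.3603/2) = Inv-Gamma(12.30, 15.58015).
E[σ²|data] = β/(α−1) = 15.58015/11.30 = 1.3788.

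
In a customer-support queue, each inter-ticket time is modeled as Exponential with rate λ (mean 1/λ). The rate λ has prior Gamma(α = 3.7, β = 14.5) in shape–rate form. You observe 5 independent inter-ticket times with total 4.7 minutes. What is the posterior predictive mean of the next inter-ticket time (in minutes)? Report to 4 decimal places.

With a Gamma(shape α, rate β) prior on the exponential rate λ, the posterior after n observations with total T = Σxᵢ is Gamma(α+n, β+T).
Posterior: Gamma(3.7+5, 14.5+4.7) = Gamma(8.7, 19.2).
The predictive distribution for the next observation is Lomax; its mean is β/(α−1) = 19.2/7.7 = 2.4935.

2.4935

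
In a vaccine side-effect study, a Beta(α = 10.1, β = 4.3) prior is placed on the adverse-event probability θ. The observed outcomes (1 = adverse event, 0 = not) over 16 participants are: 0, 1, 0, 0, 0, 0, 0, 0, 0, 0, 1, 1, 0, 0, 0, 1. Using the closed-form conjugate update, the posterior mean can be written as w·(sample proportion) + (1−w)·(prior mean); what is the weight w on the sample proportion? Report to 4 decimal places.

0.5263

The Beta prior is conjugate to a Binomial/Bernoulli likelihood; the update adds successes to α and failures to β.
Posterior mean = (α₀+k)/(α₀+β₀+n) = [n/(α₀+β₀+n)]·(k/n) + [(α₀+β₀)/(α₀+β₀+n)]·α₀/(α₀+β₀), so only n and the prior enter the weight.
The weight on the data is w = n/(α₀+β₀+n) = 16/(10.1+4.3+16) = 16/30.4 = 0.5263.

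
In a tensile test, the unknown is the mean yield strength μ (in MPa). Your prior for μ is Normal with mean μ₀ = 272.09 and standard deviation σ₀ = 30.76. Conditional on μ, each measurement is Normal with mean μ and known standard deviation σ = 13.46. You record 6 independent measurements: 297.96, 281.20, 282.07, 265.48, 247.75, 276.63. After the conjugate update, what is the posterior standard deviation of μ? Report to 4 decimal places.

5.4094

For Normal data with known variance σ², a Normal(μ₀, σ₀²) prior on μ is conjugate. Posterior precision = 1/σ₀² + n/σ²; posterior mean is the precision-weighted average of μ₀ and x̄.
σ₀² = 30.76² = 946.1776, σ² = 13.46² = 181.1716; σ² + n·σ₀² = 181.1716 + 6·946.1776 = 5858.2372.
Posterior precision = 1/σ₀² + n/σ² = 1/946.1776 + 6/181.1716 = (σ² + n·σ₀²)/(σ₀²σ²) = 5858.2372/(946.1776·181.1716); posterior variance σₙ² = σ₀²σ²/(σ² + n·σ₀²) = 946.1776·181.1716/5858.2372 = 29.261449.
Posterior SD = √σₙ² = √(946.1776·181.1716/5858.2372) = 5.4094.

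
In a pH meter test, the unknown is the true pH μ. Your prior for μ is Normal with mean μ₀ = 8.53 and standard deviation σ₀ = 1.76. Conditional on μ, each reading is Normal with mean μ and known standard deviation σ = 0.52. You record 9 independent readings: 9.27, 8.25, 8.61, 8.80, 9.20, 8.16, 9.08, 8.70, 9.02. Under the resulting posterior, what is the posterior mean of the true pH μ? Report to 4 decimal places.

For Normal data with known variance σ², a Normal(μ₀, σ₀²) prior on μ is conjugate. Posterior precision = 1/σ₀² + n/σ²; posterior mean is the precision-weighted average of μ₀ and x̄.
Σxᵢ = 9.27 + 8.25 + 8.61 + 8.80 + 9.20 + 8.16 + 9.08 + 8.70 + 9.02 = 79.09, so n·x̄ = 79.09.
σ₀² = 1.76² = 3.0976, σ² = 0.52² = 0.2704; σ² + n·σ₀² = 0.2704 + 9·3.0976 = 28.1488.
Posterior mean = (μ₀/σ₀² + n·x̄/σ²)/(1/σ₀² + n/σ²) = (σ²·μ₀ + σ₀²·n·x̄)/(σ² + n·σ₀²) = (0.2704·8.53 + 3.0976·79.09)/28.1488 = 247.295696/28.1488 = 8.7853.

8.7853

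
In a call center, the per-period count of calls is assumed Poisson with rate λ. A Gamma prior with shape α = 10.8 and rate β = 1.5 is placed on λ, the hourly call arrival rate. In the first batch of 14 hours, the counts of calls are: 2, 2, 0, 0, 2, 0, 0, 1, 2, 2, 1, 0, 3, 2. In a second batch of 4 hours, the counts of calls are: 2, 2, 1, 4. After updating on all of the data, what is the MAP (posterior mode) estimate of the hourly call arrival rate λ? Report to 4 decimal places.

With a Gamma(shape α, rate β) prior, the Poisson likelihood is conjugate: the posterior is Gamma(α + ΣXᵢ, β + n).
Batch 1: sum of counts S = 17 over n = 14 hours.
After batch 1: Gamma(α+S, β+n) = Gamma(10.8+17, 1.5+14) = Gamma(27.8, 15.5).
Batch 2: sum of counts S = 9 over n = 4 hours.
After batch 2: Gamma(α+S, β+n) = Gamma(27.8+9, 15.5+4) = Gamma(36.8, 19.5).
Mode of Gamma(α,β) for α≥1 is (α−1)/β = 35.8/19.5 = 1.8359.

1.8359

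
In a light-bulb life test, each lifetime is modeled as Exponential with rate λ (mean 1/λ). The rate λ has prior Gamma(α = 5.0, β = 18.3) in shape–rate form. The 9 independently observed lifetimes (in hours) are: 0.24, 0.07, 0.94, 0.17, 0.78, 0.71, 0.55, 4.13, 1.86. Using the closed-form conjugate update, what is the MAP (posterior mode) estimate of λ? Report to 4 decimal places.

0.4685

With a Gamma(shape α, rate β) prior on the exponential rate λ, the posterior after n observations with total T = Σxᵢ is Gamma(α+n, β+T).
Sum of observations T = 9.45 hours; n = 9.
Posterior: Gamma(5.0+9, 18.3+9.45) = Gamma(14.0, 27.75).
Mode = (α−1)/β = 0.4685.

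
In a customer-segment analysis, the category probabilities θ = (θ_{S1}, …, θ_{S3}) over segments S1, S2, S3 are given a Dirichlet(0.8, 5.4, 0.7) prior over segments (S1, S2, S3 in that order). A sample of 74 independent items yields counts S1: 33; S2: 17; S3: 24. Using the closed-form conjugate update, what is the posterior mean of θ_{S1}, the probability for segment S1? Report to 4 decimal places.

The Dirichlet prior is conjugate to the Multinomial likelihood: each posterior αⱼ = prior αⱼ + observed count nⱼ.
Posterior concentration: (33.8, 22.4, 24.7), total = 80.9.
E[θ_{S1}|data] = α_{S1}/Σα = 33.8/80.9 = 0.4178.

0.4178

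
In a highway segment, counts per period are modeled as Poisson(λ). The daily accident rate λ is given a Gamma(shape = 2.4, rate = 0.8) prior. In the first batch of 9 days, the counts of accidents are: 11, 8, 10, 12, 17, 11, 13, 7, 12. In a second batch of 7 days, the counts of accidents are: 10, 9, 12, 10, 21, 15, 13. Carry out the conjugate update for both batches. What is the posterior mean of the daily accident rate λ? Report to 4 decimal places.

11.5119

With a Gamma(shape α, rate β) prior, the Poisson likelihood is conjugate: the posterior is Gamma(α + ΣXᵢ, β + n).
Batch 1: sum of counts S = 101 over n = 9 days.
After batch 1: Gamma(α+S, β+n) = Gamma(2.4+101, 0.8+9) = Gamma(103.4, 9.8).
Batch 2: sum of counts S = 90 over n = 7 days.
After batch 2: Gamma(α+S, β+n) = Gamma(103.4+90, 9.8+7) = Gamma(193.4, 16.8).
Posterior mean = α/β = 193.4/16.8 = 11.5119.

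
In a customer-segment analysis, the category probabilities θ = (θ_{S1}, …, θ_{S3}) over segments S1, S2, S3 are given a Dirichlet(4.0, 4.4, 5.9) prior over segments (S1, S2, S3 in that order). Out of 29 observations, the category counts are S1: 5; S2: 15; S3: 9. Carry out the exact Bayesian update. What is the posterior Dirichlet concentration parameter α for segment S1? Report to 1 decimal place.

9.0

The Dirichlet prior is conjugate to the Multinomial likelihood: each posterior αⱼ = prior αⱼ + observed count nⱼ.
Posterior concentration: (9.0, 19.4, 14.9), total = 43.3.
α_{S1} = 4.0 + 5 = 9.0.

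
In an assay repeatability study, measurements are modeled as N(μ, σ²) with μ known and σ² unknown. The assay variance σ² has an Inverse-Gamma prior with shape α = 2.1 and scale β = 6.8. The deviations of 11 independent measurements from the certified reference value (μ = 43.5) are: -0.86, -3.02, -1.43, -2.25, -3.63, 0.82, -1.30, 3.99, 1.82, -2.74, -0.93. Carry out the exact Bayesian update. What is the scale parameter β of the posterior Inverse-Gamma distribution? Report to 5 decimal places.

With known mean μ and an Inverse-Gamma(α, β) prior on σ², the Normal likelihood is conjugate: posterior is Inv-Gamma(α + n/2, β + Σ(xᵢ−μ)²/2).
Σ(xᵢ−μ)² = (-0.86)² + (-3.02)² + (-1.43)² + (-2.25)² + (-3.63)² + (0.82)² + (-1.30)² + (3.99)² + (1.82)² + (-2.74)² + (-0.93)² = 60.1117.
Posterior: Inv-Gamma(2.1 + 11/2, 6.8 + 60.1117/2) = Inv-Gamma(7.60, 36.85585).
Posterior β = 36.85585.

36.85585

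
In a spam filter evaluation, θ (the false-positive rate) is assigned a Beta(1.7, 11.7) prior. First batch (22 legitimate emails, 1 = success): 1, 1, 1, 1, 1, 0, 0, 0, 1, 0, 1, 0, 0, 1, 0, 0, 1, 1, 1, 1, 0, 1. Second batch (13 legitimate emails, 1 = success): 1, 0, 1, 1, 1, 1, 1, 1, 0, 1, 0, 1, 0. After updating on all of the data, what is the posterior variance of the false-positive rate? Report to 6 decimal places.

The Beta prior is conjugate to a Binomial/Bernoulli likelihood; the update adds successes to α and failures to β.
After batch 1: Beta(1.7+13, 11.7+9) = Beta(14.7, 20.7).
After batch 2: Beta(14.7+9, 20.7+4) = Beta(23.7, 24.7).
Var = αβ/((α+β)²(α+β+1)) = 23.7·24.7/(48.4²·49.4) = 0.005059.

0.005059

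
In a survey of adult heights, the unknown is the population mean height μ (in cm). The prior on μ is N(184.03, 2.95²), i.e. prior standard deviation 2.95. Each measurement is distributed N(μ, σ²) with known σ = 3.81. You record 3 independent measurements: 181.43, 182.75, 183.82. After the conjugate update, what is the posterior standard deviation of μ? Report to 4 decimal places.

For Normal data with known variance σ², a Normal(μ₀, σ₀²) prior on μ is conjugate. Posterior precision = 1/σ₀² + n/σ²; posterior mean is the precision-weighted average of μ₀ and x̄.
σ₀² = 2.95² = 8.7025, σ² = 3.81² = 14.5161; σ² + n·σ₀² = 14.5161 + 3·8.7025 = 40.6236.
Posterior precision = 1/σ₀² + n/σ² = 1/8.7025 + 3/14.5161 = (σ² + n·σ₀²)/(σ₀²σ²) = 40.6236/(8.7025·14.5161); posterior variance σₙ² = σ₀²σ²/(σ² + n·σ₀²) = 8.7025·14.5161/40.6236 = 3.109679.
Posterior SD = √σₙ² = √(8.7025·14.5161/40.6236) = 1.7634.

1.7634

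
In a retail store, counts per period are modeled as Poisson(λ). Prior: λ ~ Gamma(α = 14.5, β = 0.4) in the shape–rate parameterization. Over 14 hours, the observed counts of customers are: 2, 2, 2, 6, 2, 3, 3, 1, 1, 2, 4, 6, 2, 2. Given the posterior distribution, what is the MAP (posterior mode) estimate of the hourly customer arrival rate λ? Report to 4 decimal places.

3.5764

With a Gamma(shape α, rate β) prior, the Poisson likelihood is conjugate: the posterior is Gamma(α + ΣXᵢ, β + n).
Sum of counts S = 38 over n = 14 hours.
Posterior: Gamma(α+S, β+n) = Gamma(14.5+38, 0.4+14) = Gamma(52.5, 14.4).
Mode of Gamma(α,β) for α≥1 is (α−1)/β = 51.5/14.4 = 3.5764.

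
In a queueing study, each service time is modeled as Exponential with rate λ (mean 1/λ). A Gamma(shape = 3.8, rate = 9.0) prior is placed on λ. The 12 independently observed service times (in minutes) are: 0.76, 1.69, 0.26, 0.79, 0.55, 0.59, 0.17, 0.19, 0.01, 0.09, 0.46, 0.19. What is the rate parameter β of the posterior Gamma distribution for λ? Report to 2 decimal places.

With a Gamma(shape α, rate β) prior on the exponential rate λ, the posterior after n observations with total T = Σxᵢ is Gamma(α+n, β+T).
Sum of observations T = 5.75 minutes; n = 12.
Posterior: Gamma(3.8+12, 9.0+5.75) = Gamma(15.8, 14.75).
Posterior β = 14.75.

14.75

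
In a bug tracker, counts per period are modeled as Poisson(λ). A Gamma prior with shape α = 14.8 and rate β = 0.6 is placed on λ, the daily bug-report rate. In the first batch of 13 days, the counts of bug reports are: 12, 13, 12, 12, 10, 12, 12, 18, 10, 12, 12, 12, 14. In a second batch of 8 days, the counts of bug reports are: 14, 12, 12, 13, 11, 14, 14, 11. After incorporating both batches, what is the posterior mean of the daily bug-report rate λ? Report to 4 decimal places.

With a Gamma(shape α, rate β) prior, the Poisson likelihood is conjugate: the posterior is Gamma(α + ΣXᵢ, β + n).
Batch 1: sum of counts S = 161 over n = 13 days.
After batch 1: Gamma(α+S, β+n) = Gamma(14.8+161, 0.6+13) = Gamma(175.8, 13.6).
Batch 2: sum of counts S = 101 over n = 8 days.
After batch 2: Gamma(α+S, β+n) = Gamma(175.8+101, 13.6+8) = Gamma(276.8, 21.6).
Posterior mean = α/β = 276.8/21.6 = 12.8148.

12.8148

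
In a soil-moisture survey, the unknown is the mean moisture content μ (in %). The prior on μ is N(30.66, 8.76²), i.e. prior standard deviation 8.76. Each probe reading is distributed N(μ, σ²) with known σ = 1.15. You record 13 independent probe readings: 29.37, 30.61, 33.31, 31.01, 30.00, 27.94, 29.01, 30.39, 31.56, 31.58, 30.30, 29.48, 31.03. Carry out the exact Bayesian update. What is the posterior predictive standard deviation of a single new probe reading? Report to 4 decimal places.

1.1934

For Normal data with known variance σ², a Normal(μ₀, σ₀²) prior on μ is conjugate. Posterior precision = 1/σ₀² + n/σ²; posterior mean is the precision-weighted average of μ₀ and x̄.
σ₀² = 8.76² = 76.7376, σ² = 1.15² = 1.3225; σ² + n·σ₀² = 1.3225 + 13·76.7376 = 998.9113.
Posterior precision = 1/σ₀² + n/σ² = 1/76.7376 + 13/1.3225 = (σ² + n·σ₀²)/(σ₀²σ²) = 998.9113/(76.7376·1.3225); posterior variance σₙ² = σ₀²σ²/(σ² + n·σ₀²) = 76.7376·1.3225/998.9113 = 0.101596.
Predictive variance for one new observation = σₙ² + σ² = 76.7376·1.3225/998.9113 + 1.3225 = σ²·(σ₀² + 998.9113)/998.9113 = 1.3225·1075.6489/998.9113 = 1.424096; SD = √(1.3225·1075.6489/998.9113) = 1.1934.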